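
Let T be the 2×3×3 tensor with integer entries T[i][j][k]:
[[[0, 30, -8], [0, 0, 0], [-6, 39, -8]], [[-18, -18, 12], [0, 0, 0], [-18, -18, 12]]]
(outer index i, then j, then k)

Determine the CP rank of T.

2

Lower bound: the mode-1 unfolding of T (rows indexed by i, columns by (j,k) = (0,0), (0,1), (0,2), (1,0), (1,1), (1,2), (2,0), (2,1), (2,2)) is [[0, 30, -8, 0, 0, 0, -6, 39, -8], [-18, -18, 12, 0, 0, 0, -18, -18, 12]].
There the 2×2 minor on rows i ∈ {0, 1}, columns (j,k) ∈ {(0,0), (0,1)} is det [[0, 30], [-18, -18]] = 540 ≠ 0, so this unfolding has rank ≥ 2; CP rank is at least every unfolding rank, so rank(T) ≥ 2. (This is only a lower bound: in general the CP rank may exceed every unfolding rank, so we still need to exhibit 2 rank-1 terms summing to T.)
Upper bound — finding two terms. Write S_k = T[:,:,k] for the frontal slices: S₀ = [[0, 0, -6], [-18, 0, -18]], S₁ = [[30, 0, 39], [-18, 0, -18]], S₂ = [[-8, 0, -8], [12, 0, 12]].
If T = a₁ ⊗ b₁ ⊗ c₁ + a₂ ⊗ b₂ ⊗ c₂ then each S_k = c₁[k]·a₁b₁ᵀ + c₂[k]·a₂b₂ᵀ. S₀ and S₁ are linearly independent, so a₁b₁ᵀ and a₂b₂ᵀ must span the same plane of matrices: they are the rank-1 matrices of the form x·S₀ + y·S₁.
The 2×2 minor of x·S₀ + y·S₁ on rows {0,1}, columns {0,2} is −108·x² + 54·xy + 162·y² = (-54)·(2·x − 3·y)(x + y), vanishing at (x:y) = (3:2) and (1:-1).
M₁ = 3·S₀ + 2·S₁ = [[60, 0, 60], [-90, 0, -90]] = 30·[2, -3][1, 0, 1]ᵀ and M₂ = S₀ − S₁ = [[-30, 0, -45], [0, 0, 0]] = (-15)·[1, 0][2, 0, 3]ᵀ, so take a₁ = [2, -3], b₁ = [1, 0, 1], a₂ = [1, 0], b₂ = [2, 0, 3].
Each slice is an integer combination of E₁ = a₁b₁ᵀ and E₂ = a₂b₂ᵀ: S₀ = 6·E₁ − 6·E₂, S₁ = 6·E₁ + 9·E₂, S₂ = −4·E₁; reading off coefficients, c₁ = [6, 6, -4] and c₂ = [-6, 9, 0].
Hence T = [2, -3] ⊗ [1, 0, 1] ⊗ [6, 6, -4] + [1, 0] ⊗ [2, 0, 3] ⊗ [-6, 9, 0], so rank(T) ≤ 2.
These bounds meet, so rank(T) = 2.
Check entry T[1,1,2] = 0: (-3)·(0)·(-4) + (0)·(0)·(0) = 0.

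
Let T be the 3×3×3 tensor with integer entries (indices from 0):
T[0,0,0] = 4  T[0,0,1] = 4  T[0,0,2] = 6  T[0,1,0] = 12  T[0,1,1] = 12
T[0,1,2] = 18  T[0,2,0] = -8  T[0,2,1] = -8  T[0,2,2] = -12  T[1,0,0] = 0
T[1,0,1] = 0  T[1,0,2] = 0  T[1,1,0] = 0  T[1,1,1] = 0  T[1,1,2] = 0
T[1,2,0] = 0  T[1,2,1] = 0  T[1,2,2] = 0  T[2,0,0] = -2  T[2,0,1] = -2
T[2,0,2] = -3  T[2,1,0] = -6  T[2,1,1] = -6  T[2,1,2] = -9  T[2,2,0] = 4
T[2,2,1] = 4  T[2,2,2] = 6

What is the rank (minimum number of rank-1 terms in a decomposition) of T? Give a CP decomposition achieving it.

Lower bound: T ≠ 0 (e.g. T[0,0,0] = 4), so rank(T) ≥ 1.
Upper bound: the mode-1 fibre T[:,0,0] = [4, 0, -2] gives a = (2, 0, -1) (primitive direction); the mode-2 fibre T[0,:,0] = [4, 12, -8] gives b = (1, 3, -2); then c[k] = T[0,0,k] / (a[0]·b[0]) = [4, 4, 6] / 2 = (2, 2, 3).
Expanding (2, 0, -1) ⊗ (1, 3, -2) ⊗ (2, 2, 3) reproduces all 27 entries of T, so T = (2, 0, -1) ⊗ (1, 3, -2) ⊗ (2, 2, 3) and rank(T) ≤ 1.
These bounds meet, so rank(T) = 1.

rank(T) = 1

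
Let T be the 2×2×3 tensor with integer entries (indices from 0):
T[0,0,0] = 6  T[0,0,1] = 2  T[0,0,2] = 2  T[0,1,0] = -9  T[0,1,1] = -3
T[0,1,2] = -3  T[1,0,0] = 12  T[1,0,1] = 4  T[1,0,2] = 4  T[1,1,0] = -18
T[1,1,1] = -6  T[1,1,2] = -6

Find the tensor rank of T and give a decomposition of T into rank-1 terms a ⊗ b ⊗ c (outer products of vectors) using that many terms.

rank(T) = 1

Lower bound: T ≠ 0 (e.g. T[0,0,0] = 6), so rank(T) ≥ 1.
Upper bound: if T = a ⊗ b ⊗ c then every fibre of T is a multiple of the corresponding factor, so read the factors off the fibres through the nonzero entry T[0,0,0] = 6.
The mode-1 fibre T[:,0,0] = [6, 12] gives a = (1, 2) (primitive direction); the mode-2 fibre T[0,:,0] = [6, -9] gives b = (2, -3); then c[k] = T[0,0,k] / (a[0]·b[0]) = [6, 2, 2] / 2 = (3, 1, 1).
Expanding (1, 2) ⊗ (2, -3) ⊗ (3, 1, 1) reproduces all 12 entries of T, so T = (1, 2) ⊗ (2, -3) ⊗ (3, 1, 1) and rank(T) ≤ 1.
These bounds meet, so rank(T) = 1.
Check entry T[0,0,1] = 2: (1)·(2)·(1) = 2.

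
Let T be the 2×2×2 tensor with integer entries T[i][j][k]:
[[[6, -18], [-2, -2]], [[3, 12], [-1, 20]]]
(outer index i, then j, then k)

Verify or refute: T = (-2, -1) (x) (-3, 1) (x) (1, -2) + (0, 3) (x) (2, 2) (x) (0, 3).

Reconstruct entry (0,0,1) from the claimed factors: Σₗ aₗ[0]bₗ[0]cₗ[1] = (-2)·(-3)·(-2) + (0)·(2)·(3) = -12, but T[0,0,1] = -18. The claim is false.

No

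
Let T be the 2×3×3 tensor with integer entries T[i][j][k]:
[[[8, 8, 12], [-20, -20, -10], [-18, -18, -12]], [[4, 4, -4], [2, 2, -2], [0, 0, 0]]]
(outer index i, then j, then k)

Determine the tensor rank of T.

2

Lower bound: in the mode-3 unfolding of T (rows indexed by k, columns by (i,j)) the 2×2 minor on rows k ∈ {0, 2}, columns (i,j) ∈ {(0,0), (0,1)} is det [[8, -20], [12, -10]] = 160 ≠ 0, so that unfolding has rank ≥ 2 and hence rank(T) ≥ 2 (CP rank is at least every unfolding rank, though it can be larger).
Upper bound: with S_k = T[:,:,k], the two rank-1 terms a₁b₁ᵀ, a₂b₂ᵀ are the rank-1 members of the pencil x·S₀ + y·S₂.
The 2×2 minor of x·S₀ + y·S₂ on rows {0,1}, columns {0,1} is 96·x² − 32·xy − 64·y² = 32·(3·x + 2·y)(x − y), vanishing at (x:y) = (2:-3) and (1:1).
M₁ = 2·S₀ − 3·S₂ = [[-20, -10, 0], [20, 10, 0]] = (-10)·[1, -1][2, 1, 0]ᵀ and M₂ = S₀ + S₂ = [[20, -30, -30], [0, 0, 0]] = 10·[1, 0][2, -3, -3]ᵀ, so take a₁ = [1, -1], b₁ = [2, 1, 0], a₂ = [1, 0], b₂ = [2, -3, -3].
Each slice is an integer combination of E₁ = a₁b₁ᵀ and E₂ = a₂b₂ᵀ: S₀ = −2·E₁ + 6·E₂, S₁ = −2·E₁ + 6·E₂, S₂ = 2·E₁ + 4·E₂; reading off coefficients, c₁ = [-2, -2, 2] and c₂ = [6, 6, 4].
Hence T = [1, -1] ∘ [2, 1, 0] ∘ [-2, -2, 2] + [1, 0] ∘ [2, -3, -3] ∘ [6, 6, 4], so rank(T) ≤ 2.
These bounds meet, so rank(T) = 2.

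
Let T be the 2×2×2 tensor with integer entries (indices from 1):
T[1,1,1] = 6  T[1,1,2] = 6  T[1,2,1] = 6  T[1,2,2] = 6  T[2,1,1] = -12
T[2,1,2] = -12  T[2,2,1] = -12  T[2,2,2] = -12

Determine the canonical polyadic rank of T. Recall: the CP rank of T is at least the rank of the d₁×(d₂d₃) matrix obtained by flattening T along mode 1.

Lower bound: T ≠ 0 (e.g. T[1,1,1] = 6), so rank(T) ≥ 1.
Upper bound: the mode-1 fibre T[:,1,1] = [6, -12] gives a = [1, -2] (primitive direction); the mode-2 fibre T[1,:,1] = [6, 6] gives b = [1, 1]; then c[k] = T[1,1,k] / (a[1]·b[1]) = [6, 6] / 1 = [6, 6].
Expanding [1, -2] ⊗ [1, 1] ⊗ [6, 6] reproduces all 8 entries of T, so T = [1, -2] ⊗ [1, 1] ⊗ [6, 6] and rank(T) ≤ 1.
These bounds meet, so rank(T) = 1.

1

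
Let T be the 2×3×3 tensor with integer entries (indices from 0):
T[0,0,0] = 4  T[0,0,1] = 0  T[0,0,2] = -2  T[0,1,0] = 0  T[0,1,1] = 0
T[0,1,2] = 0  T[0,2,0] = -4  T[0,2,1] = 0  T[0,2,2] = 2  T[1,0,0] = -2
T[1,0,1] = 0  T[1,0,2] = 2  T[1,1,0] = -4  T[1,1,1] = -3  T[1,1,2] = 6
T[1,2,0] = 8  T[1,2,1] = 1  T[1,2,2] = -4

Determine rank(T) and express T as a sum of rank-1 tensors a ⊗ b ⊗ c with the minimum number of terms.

rank(T) = 3

Lower bound: the mode-3 unfolding of T (rows indexed by k, columns by (i,j) = (0,0), (0,1), (0,2), (1,0), (1,1), (1,2)) is [[4, 0, -4, -2, -4, 8], [0, 0, 0, 0, -3, 1], [-2, 0, 2, 2, 6, -4]].
There the 3×3 minor on rows k ∈ {0, 1, 2}, columns (i,j) ∈ {(0,0), (1,0), (1,1)} is det [[4, -2, -4], [0, 0, -3], [-2, 2, 6]] = 12 ≠ 0, so this unfolding has rank ≥ 3; CP rank is at least every unfolding rank, so rank(T) ≥ 3. (Unfolding ranks only ever bound the CP rank from below — rank(T) can be strictly larger than all of them — so the matching upper bound has to come from an explicit 3-term decomposition.)
Upper bound: T is a sum of 3 rank-1 terms, T = [0, 1] ⊗ [1, -2, 2] ⊗ [2, 1, -2] + [0, 1] ⊗ [1, 1, 1] ⊗ [0, -1, 2] + [1, -1] ⊗ [1, 0, -1] ⊗ [4, 0, -2] (written with every a and b primitive with positive leading entry and the scale carried by c; CP decompositions are not unique, and this one is verified by expanding entrywise), so rank(T) ≤ 3.
These bounds meet, so rank(T) = 3.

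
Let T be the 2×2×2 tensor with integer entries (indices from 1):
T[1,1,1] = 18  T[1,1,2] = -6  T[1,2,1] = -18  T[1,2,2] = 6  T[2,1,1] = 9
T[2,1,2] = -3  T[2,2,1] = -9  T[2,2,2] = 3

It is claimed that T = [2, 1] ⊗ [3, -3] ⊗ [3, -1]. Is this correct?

Reconstruct entrywise from the claimed factors. For example, T[1,1,2] = -6 and Σₗ aₗ[1]bₗ[1]cₗ[2] = (2)·(3)·(-1) = -6; checking all 8 entries, every one matches. The claim holds.

Yes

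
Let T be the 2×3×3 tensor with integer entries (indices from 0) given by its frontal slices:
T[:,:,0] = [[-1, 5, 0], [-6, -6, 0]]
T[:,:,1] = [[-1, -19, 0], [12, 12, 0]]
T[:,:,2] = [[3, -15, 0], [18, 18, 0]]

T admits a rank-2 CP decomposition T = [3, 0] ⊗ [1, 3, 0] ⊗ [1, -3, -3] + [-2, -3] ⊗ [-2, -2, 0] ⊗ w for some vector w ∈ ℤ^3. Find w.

Subtract the known terms from T to get the rank-1 residual R = [-2, -3] ⊗ [-2, -2, 0] ⊗ w, so R[i,j,k] = a[i]·b[j]·w[k]. Pick indices with nonzero a[0]·b[0] = (-2)·(-2) = 4. Only the fibre through (0,0,·) is needed: R[0,0,:] = T[0,0,:] − Σₗ aₗ[0]bₗ[0]cₗ = [-1, -1, 3] − (3)·(1)·[1, -3, -3] = [-4, 8, 12]. Then w[k] = R[0,0,k] / 4 for each k, giving w = [-4, 8, 12] / 4 = [-1, 2, 3].

w = [-1, 2, 3]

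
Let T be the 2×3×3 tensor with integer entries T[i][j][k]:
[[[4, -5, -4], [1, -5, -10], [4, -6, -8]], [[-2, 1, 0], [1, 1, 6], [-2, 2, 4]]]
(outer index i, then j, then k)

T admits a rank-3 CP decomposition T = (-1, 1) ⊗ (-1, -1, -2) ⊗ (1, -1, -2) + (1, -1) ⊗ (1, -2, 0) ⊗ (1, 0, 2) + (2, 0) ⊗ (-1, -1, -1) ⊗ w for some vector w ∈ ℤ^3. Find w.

w = (-1, 2, 2)

Subtract the known terms from T to get the rank-1 residual R = (2, 0) ⊗ (-1, -1, -1) ⊗ w, so R[i,j,k] = a[i]·b[j]·w[k]. Pick indices with nonzero a[0]·b[0] = (2)·(-1) = -2. Only the fibre through (0,0,·) is needed: R[0,0,:] = T[0,0,:] − Σₗ aₗ[0]bₗ[0]cₗ = [4, -5, -4] − (-1)·(-1)·(1, -1, -2) − (1)·(1)·(1, 0, 2) = [2, -4, -4]. Then w[k] = R[0,0,k] / -2 for each k, giving w = [2, -4, -4] / -2 = (-1, 2, 2).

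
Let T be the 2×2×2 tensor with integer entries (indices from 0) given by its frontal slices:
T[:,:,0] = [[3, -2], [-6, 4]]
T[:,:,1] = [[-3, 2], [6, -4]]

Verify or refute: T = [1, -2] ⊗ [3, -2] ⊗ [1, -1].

Reconstruct entrywise from the claimed factors. For example, T[1,0,1] = 6 and Σₗ aₗ[1]bₗ[0]cₗ[1] = (-2)·(3)·(-1) = 6; checking all 8 entries, every one matches. The claim holds.

Yes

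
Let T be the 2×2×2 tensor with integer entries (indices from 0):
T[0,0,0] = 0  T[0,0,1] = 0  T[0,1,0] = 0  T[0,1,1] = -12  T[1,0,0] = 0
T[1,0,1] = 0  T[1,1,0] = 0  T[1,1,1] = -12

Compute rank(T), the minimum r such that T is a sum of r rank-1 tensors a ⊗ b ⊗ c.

1

Lower bound: T ≠ 0 (e.g. T[0,1,1] = -12), so rank(T) ≥ 1.
Upper bound: if T = a ⊗ b ⊗ c then every fibre of T is a multiple of the corresponding factor, so read the factors off the fibres through the nonzero entry T[0,1,1] = -12.
The mode-1 fibre T[:,1,1] = [-12, -12] gives a = [1, 1] (primitive direction); the mode-2 fibre T[0,:,1] = [0, -12] gives b = [0, 1]; then c[k] = T[0,1,k] / (a[0]·b[1]) = [0, -12] / 1 = [0, -12].
Expanding [1, 1] ⊗ [0, 1] ⊗ [0, -12] reproduces all 8 entries of T, so T = [1, 1] ⊗ [0, 1] ⊗ [0, -12] and rank(T) ≤ 1.
These bounds meet, so rank(T) = 1.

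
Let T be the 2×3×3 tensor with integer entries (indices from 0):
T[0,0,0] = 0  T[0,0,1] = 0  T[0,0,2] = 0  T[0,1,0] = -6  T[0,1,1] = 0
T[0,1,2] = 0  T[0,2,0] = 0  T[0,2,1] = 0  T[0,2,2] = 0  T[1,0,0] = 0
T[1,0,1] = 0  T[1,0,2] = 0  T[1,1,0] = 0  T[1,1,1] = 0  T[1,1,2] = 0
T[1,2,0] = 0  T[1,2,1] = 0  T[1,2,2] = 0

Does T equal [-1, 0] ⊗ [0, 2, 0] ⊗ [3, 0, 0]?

Yes

Reconstruct entrywise from the claimed factors. For example, T[0,2,0] = 0 and Σₗ aₗ[0]bₗ[2]cₗ[0] = (-1)·(0)·(3) = 0; checking all 18 entries, every one matches. The claim holds.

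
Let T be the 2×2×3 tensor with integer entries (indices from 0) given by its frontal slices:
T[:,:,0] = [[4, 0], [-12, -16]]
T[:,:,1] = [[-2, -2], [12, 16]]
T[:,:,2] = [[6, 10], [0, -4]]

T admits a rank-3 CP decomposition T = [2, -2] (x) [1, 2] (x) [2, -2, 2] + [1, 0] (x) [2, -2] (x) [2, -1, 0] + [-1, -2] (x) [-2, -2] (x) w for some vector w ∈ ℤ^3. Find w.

w = [-2, 2, 1]

Subtract the known terms from T to get the rank-1 residual R = [-1, -2] (x) [-2, -2] (x) w, so R[i,j,k] = a[i]·b[j]·w[k]. Pick indices with nonzero a[0]·b[0] = (-1)·(-2) = 2. Only the fibre through (0,0,·) is needed: R[0,0,:] = T[0,0,:] − Σₗ aₗ[0]bₗ[0]cₗ = [4, -2, 6] − (2)·(1)·[2, -2, 2] − (1)·(2)·[2, -1, 0] = [-4, 4, 2]. Then w[k] = R[0,0,k] / 2 for each k, giving w = [-4, 4, 2] / 2 = [-2, 2, 1].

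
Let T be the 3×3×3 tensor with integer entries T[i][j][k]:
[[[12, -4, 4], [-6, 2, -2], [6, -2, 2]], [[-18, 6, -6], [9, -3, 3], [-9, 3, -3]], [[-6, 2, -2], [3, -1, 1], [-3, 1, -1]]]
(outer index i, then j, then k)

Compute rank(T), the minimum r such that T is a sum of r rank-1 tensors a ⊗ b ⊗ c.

Lower bound: T ≠ 0 (e.g. T[0,0,0] = 12), so rank(T) ≥ 1.
Upper bound: the mode-1 fibre T[:,0,0] = [12, -18, -6] gives a = [2, -3, -1] (primitive direction); the mode-2 fibre T[0,:,0] = [12, -6, 6] gives b = [2, -1, 1]; then c[k] = T[0,0,k] / (a[0]·b[0]) = [12, -4, 4] / 4 = [3, -1, 1].
Expanding [2, -3, -1] ⊗ [2, -1, 1] ⊗ [3, -1, 1] reproduces all 27 entries of T, so T = [2, -3, -1] ⊗ [2, -1, 1] ⊗ [3, -1, 1] and rank(T) ≤ 1.
These bounds meet, so rank(T) = 1.

1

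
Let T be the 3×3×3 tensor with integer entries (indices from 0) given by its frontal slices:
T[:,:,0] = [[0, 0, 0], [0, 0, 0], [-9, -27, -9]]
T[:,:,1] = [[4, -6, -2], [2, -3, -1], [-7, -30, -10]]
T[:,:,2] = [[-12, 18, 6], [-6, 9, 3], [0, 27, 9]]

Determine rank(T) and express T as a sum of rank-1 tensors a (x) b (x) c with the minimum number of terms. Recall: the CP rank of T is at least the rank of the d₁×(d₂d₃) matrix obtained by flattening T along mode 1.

Lower bound: the mode-1 unfolding of T (rows indexed by i, columns by (j,k) = (0,0), (0,1), (0,2), (1,0), (1,1), (1,2), (2,0), (2,1), (2,2)) is [[0, 4, -12, 0, -6, 18, 0, -2, 6], [0, 2, -6, 0, -3, 9, 0, -1, 3], [-9, -7, 0, -27, -30, 27, -9, -10, 9]].
There the 2×2 minor on rows i ∈ {0, 2}, columns (j,k) ∈ {(0,0), (0,1)} is det [[0, 4], [-9, -7]] = 36 ≠ 0, so this unfolding has rank ≥ 2; CP rank is at least every unfolding rank, so rank(T) ≥ 2. (This is only a lower bound: in general the CP rank may exceed every unfolding rank, so we still need to exhibit 2 rank-1 terms summing to T.)
Upper bound — finding two terms. Write S_k = T[:,:,k] for the frontal slices: S₀ = [[0, 0, 0], [0, 0, 0], [-9, -27, -9]], S₁ = [[4, -6, -2], [2, -3, -1], [-7, -30, -10]], S₂ = [[-12, 18, 6], [-6, 9, 3], [0, 27, 9]].
If T = a₁ (x) b₁ (x) c₁ + a₂ (x) b₂ (x) c₂ then each S_k = c₁[k]·a₁b₁ᵀ + c₂[k]·a₂b₂ᵀ. S₀ and S₁ are linearly independent, so a₁b₁ᵀ and a₂b₂ᵀ must span the same plane of matrices: they are the rank-1 matrices of the form x·S₀ + y·S₁.
The 2×2 minor of x·S₀ + y·S₁ on rows {0,2}, columns {0,1} is −162·xy − 162·y² = (-162)·(y)(x + y), vanishing at (x:y) = (1:0) and (1:-1).
M₁ = S₀ = [[0, 0, 0], [0, 0, 0], [-9, -27, -9]] = (-9)·[0, 0, 1][1, 3, 1]ᵀ and M₂ = S₀ − S₁ = [[-4, 6, 2], [-2, 3, 1], [-2, 3, 1]] = −[2, 1, 1][2, -3, -1]ᵀ, so take a₁ = [0, 0, 1], b₁ = [1, 3, 1], a₂ = [2, 1, 1], b₂ = [2, -3, -1].
Each slice is an integer combination of E₁ = a₁b₁ᵀ and E₂ = a₂b₂ᵀ: S₀ = −9·E₁, S₁ = −9·E₁ + E₂, S₂ = 6·E₁ − 3·E₂; reading off coefficients, c₁ = [-9, -9, 6] and c₂ = [0, 1, -3].
Hence T = [0, 0, 1] (x) [1, 3, 1] (x) [-9, -9, 6] + [2, 1, 1] (x) [2, -3, -1] (x) [0, 1, -3], so rank(T) ≤ 2.
These bounds meet, so rank(T) = 2.

rank(T) = 2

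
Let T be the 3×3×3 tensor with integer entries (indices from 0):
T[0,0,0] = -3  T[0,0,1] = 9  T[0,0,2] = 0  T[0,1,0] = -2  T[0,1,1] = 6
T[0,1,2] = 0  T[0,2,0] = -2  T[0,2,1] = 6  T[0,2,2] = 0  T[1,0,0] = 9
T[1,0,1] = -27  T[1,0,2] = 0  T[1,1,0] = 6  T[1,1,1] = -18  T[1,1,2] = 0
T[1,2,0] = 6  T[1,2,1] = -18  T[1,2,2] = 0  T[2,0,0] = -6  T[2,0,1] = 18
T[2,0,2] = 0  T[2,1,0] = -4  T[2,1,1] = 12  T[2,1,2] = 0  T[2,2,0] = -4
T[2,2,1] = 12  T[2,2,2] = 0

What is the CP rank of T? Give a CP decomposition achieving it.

Lower bound: T ≠ 0 (e.g. T[0,0,0] = -3), so rank(T) ≥ 1.
Upper bound: the mode-1 fibre T[:,0,0] = [-3, 9, -6] gives a = (1, -3, 2) (primitive direction); the mode-2 fibre T[0,:,0] = [-3, -2, -2] gives b = (3, 2, 2); then c[k] = T[0,0,k] / (a[0]·b[0]) = [-3, 9, 0] / 3 = (-1, 3, 0).
Expanding (1, -3, 2) ⊗ (3, 2, 2) ⊗ (-1, 3, 0) reproduces all 27 entries of T, so T = (1, -3, 2) ⊗ (3, 2, 2) ⊗ (-1, 3, 0) and rank(T) ≤ 1.
These bounds meet, so rank(T) = 1.

rank(T) = 1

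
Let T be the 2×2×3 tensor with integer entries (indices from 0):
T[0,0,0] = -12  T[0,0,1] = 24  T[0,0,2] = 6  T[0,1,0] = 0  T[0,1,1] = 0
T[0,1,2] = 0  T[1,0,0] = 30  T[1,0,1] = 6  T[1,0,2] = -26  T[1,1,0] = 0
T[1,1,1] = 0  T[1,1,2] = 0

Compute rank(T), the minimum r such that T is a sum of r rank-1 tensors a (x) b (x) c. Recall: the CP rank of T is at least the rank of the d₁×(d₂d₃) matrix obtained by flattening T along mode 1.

Lower bound: the mode-1 unfolding of T (rows indexed by i, columns by (j,k) = (0,0), (0,1), (0,2), (1,0), (1,1), (1,2)) is [[-12, 24, 6, 0, 0, 0], [30, 6, -26, 0, 0, 0]].
There the 2×2 minor on rows i ∈ {0, 1}, columns (j,k) ∈ {(0,0), (0,1)} is det [[-12, 24], [30, 6]] = -792 ≠ 0, so this unfolding has rank ≥ 2; CP rank is at least every unfolding rank, so rank(T) ≥ 2. (Flattening ranks never certify an upper bound on CP rank; for that we must actually write T with 2 rank-1 terms.)
Upper bound — finding two terms. Every mode-2 slice of T is a multiple of one matrix: T[:,j,:] = b[j]·M with b = (1, 0) and M = [[-12, 24, 6], [30, 6, -26]] (rows indexed by i, columns by k). So it suffices to write M as a sum of two rank-1 matrices.
Splitting M by its rows (i = 0, 1), M = (1, 0)(-12, 24, 6)ᵀ + (0, 1)(30, 6, -26)ᵀ.
Hence T = (1, 0) (x) (1, 0) (x) (-12, 24, 6) + (0, 1) (x) (1, 0) (x) (30, 6, -26), so rank(T) ≤ 2.
These bounds meet, so rank(T) = 2.

2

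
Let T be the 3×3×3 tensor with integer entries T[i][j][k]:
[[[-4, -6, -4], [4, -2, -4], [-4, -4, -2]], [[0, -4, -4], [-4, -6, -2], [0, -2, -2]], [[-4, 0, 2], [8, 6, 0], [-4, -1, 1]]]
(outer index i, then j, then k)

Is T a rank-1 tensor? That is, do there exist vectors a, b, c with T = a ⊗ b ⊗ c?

No

The mode-2 unfolding of T (rows indexed by j, columns by (i,k) = (0,0), (0,1), (0,2), (1,0), (1,1), (1,2), (2,0), (2,1), (2,2)) is [[-4, -6, -4, 0, -4, -4, -4, 0, 2], [4, -2, -4, -4, -6, -2, 8, 6, 0], [-4, -4, -2, 0, -2, -2, -4, -1, 1]].
There the 3×3 minor on rows j ∈ {0, 1, 2}, columns (i,k) ∈ {(0,0), (0,1), (1,0)} is det [[-4, -6, 0], [4, -2, -4], [-4, -4, 0]] = -32 ≠ 0, so this unfolding has rank ≥ 3; CP rank is at least every unfolding rank, so rank(T) ≥ 3.
In particular rank(T) ≥ 3 > 1, so T is not rank-1.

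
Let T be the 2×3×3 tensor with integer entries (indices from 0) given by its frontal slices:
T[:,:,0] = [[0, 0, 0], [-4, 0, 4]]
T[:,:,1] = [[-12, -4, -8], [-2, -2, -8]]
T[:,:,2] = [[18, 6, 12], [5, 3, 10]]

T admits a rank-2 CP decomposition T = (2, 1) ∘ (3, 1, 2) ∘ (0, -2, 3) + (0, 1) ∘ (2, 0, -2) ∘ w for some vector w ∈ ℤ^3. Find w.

Subtract the known terms from T to get the rank-1 residual R = (0, 1) ∘ (2, 0, -2) ∘ w, so R[i,j,k] = a[i]·b[j]·w[k]. Pick indices with nonzero a[1]·b[0] = (1)·(2) = 2. Only the fibre through (1,0,·) is needed: R[1,0,:] = T[1,0,:] − Σₗ aₗ[1]bₗ[0]cₗ = [-4, -2, 5] − (1)·(3)·(0, -2, 3) = [-4, 4, -4]. Then w[k] = R[1,0,k] / 2 for each k, giving w = [-4, 4, -4] / 2 = (-2, 2, -2).

w = (-2, 2, -2)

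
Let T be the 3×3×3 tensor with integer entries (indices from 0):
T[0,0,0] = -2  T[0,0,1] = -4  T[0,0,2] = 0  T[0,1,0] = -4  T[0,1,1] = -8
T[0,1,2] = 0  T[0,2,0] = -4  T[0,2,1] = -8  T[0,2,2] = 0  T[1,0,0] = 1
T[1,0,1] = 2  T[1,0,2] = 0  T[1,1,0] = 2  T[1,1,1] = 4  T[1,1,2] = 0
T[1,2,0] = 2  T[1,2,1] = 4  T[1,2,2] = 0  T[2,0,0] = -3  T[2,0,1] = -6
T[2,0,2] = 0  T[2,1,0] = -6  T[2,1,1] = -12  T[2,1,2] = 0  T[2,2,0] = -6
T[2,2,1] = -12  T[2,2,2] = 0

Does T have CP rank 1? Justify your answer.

Yes

If T = a ⊗ b ⊗ c then every fibre of T is a multiple of the corresponding factor, so read the factors off the fibres through the nonzero entry T[0,0,0] = -2.
The mode-1 fibre T[:,0,0] = [-2, 1, -3] gives a = [2, -1, 3] (primitive direction); the mode-2 fibre T[0,:,0] = [-2, -4, -4] gives b = [1, 2, 2]; then c[k] = T[0,0,k] / (a[0]·b[0]) = [-2, -4, 0] / 2 = [-1, -2, 0].
Expanding [2, -1, 3] ⊗ [1, 2, 2] ⊗ [-1, -2, 0] reproduces all 27 entries of T, so T = [2, -1, 3] ⊗ [1, 2, 2] ⊗ [-1, -2, 0] and rank(T) ≤ 1.
Equivalently every frontal slice T[:,:,k] is c[k] times the rank-1 matrix [2, -1, 3] ⊗ [1, 2, 2]. So T has rank 1 (it is nonzero).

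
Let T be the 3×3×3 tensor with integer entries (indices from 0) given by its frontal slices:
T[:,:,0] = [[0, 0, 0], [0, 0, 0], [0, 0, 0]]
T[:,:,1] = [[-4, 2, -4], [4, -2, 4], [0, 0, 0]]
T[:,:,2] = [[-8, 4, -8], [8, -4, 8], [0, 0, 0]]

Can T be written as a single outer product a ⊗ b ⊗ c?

The mode-1 fibre T[:,0,1] = [-4, 4, 0] gives a = [1, -1, 0] (primitive direction); the mode-2 fibre T[0,:,1] = [-4, 2, -4] gives b = [2, -1, 2]; then c[k] = T[0,0,k] / (a[0]·b[0]) = [0, -4, -8] / 2 = [0, -2, -4].
Expanding [1, -1, 0] ⊗ [2, -1, 2] ⊗ [0, -2, -4] reproduces all 27 entries of T, so T = [1, -1, 0] ⊗ [2, -1, 2] ⊗ [0, -2, -4] and rank(T) ≤ 1.
Equivalently every frontal slice T[:,:,k] is c[k] times the rank-1 matrix [1, -1, 0] ⊗ [2, -1, 2]. So T has rank 1 (it is nonzero).

Yes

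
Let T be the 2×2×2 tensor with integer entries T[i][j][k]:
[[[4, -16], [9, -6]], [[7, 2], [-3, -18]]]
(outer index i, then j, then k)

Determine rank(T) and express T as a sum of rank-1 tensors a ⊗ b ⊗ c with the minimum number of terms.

Lower bound: in the mode-1 unfolding of T (rows indexed by i, columns by (j,k)) the 2×2 minor on rows i ∈ {0, 1}, columns (j,k) ∈ {(0,0), (0,1)} is det [[4, -16], [7, 2]] = 120 ≠ 0, so that unfolding has rank ≥ 2 and hence rank(T) ≥ 2 (CP rank is at least every unfolding rank, though it can be larger).
Upper bound: with S_k = T[:,:,k], the two rank-1 terms a₁b₁ᵀ, a₂b₂ᵀ are the rank-1 members of the pencil x·S₀ + y·S₁.
det(x·S₀ + y·S₁) is −75·x² + 300·y² = (-75)·(x − 2·y)(x + 2·y), vanishing at (x:y) = (2:1) and (2:-1).
M₁ = 2·S₀ + S₁ = [[-8, 12], [16, -24]] = (-4)·[1, -2][2, -3]ᵀ and M₂ = 2·S₀ − S₁ = [[24, 24], [12, 12]] = 12·[2, 1][1, 1]ᵀ, so take a₁ = [1, -2], b₁ = [2, -3], a₂ = [2, 1], b₂ = [1, 1].
Each slice is an integer combination of E₁ = a₁b₁ᵀ and E₂ = a₂b₂ᵀ: S₀ = −E₁ + 3·E₂, S₁ = −2·E₁ − 6·E₂; reading off coefficients, c₁ = [-1, -2] and c₂ = [3, -6].
Hence T = [1, -2] ⊗ [2, -3] ⊗ [-1, -2] + [2, 1] ⊗ [1, 1] ⊗ [3, -6], so rank(T) ≤ 2.
These bounds meet, so rank(T) = 2.

rank(T) = 2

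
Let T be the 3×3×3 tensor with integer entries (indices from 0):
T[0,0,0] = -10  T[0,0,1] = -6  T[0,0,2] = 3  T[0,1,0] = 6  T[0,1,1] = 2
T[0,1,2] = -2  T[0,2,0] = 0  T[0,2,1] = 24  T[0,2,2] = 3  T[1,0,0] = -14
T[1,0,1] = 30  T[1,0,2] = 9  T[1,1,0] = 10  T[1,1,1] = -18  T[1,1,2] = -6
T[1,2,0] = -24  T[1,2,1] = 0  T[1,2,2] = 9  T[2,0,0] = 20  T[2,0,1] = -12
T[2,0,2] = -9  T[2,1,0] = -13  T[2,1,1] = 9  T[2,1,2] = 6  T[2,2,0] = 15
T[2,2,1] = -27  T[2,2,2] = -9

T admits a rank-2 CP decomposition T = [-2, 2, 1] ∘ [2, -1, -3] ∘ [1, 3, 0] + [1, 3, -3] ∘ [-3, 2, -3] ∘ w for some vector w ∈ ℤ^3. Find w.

Subtract the known terms from T to get the rank-1 residual R = [1, 3, -3] ∘ [-3, 2, -3] ∘ w, so R[i,j,k] = a[i]·b[j]·w[k]. Pick indices with nonzero a[0]·b[0] = (1)·(-3) = -3. Only the fibre through (0,0,·) is needed: R[0,0,:] = T[0,0,:] − Σₗ aₗ[0]bₗ[0]cₗ = [-10, -6, 3] − (-2)·(2)·[1, 3, 0] = [-6, 6, 3]. Then w[k] = R[0,0,k] / -3 for each k, giving w = [-6, 6, 3] / -3 = [2, -2, -1].

w = [2, -2, -1]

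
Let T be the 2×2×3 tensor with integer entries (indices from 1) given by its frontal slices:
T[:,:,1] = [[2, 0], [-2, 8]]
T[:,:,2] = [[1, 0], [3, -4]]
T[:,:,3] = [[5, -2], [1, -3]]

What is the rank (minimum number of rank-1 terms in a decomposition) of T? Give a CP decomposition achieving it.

Lower bound: the mode-3 unfolding of T (rows indexed by k, columns by (i,j) = (1,1), (1,2), (2,1), (2,2)) is [[2, 0, -2, 8], [1, 0, 3, -4], [5, -2, 1, -3]].
There the 3×3 minor on rows k ∈ {1, 2, 3}, columns (i,j) ∈ {(1,1), (1,2), (2,1)} is det [[2, 0, -2], [1, 0, 3], [5, -2, 1]] = 16 ≠ 0, so this unfolding has rank ≥ 3; CP rank is at least every unfolding rank, so rank(T) ≥ 3. (Flattening ranks never certify an upper bound on CP rank; for that we must actually write T with 3 rank-1 terms.)
Upper bound: T is a sum of 3 rank-1 terms, T = [0, 1] ⊗ [1, -2] ⊗ [-4, 2, 2] + [1, 1] ⊗ [1, 0] ⊗ [2, 1, 1] + [2, -1] ⊗ [2, -1] ⊗ [0, 0, 1] (written with every a and b primitive with positive leading entry and the scale carried by c; CP decompositions are not unique, and this one is verified by expanding entrywise), so rank(T) ≤ 3.
These bounds meet, so rank(T) = 3.

rank(T) = 3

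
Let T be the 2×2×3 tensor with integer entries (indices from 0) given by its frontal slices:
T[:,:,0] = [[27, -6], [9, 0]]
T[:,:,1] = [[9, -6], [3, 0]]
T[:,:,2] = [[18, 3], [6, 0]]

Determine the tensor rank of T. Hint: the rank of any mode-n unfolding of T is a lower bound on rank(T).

2

Lower bound: in the mode-3 unfolding of T (rows indexed by k, columns by (i,j)) the 2×2 minor on rows k ∈ {0, 1}, columns (i,j) ∈ {(0,0), (0,1)} is det [[27, -6], [9, -6]] = -108 ≠ 0, so that unfolding has rank ≥ 2 and hence rank(T) ≥ 2 (CP rank is at least every unfolding rank, though it can be larger).
Upper bound: with S_k = T[:,:,k], the two rank-1 terms a₁b₁ᵀ, a₂b₂ᵀ are the rank-1 members of the pencil x·S₀ + y·S₁.
det(x·S₀ + y·S₁) is 54·x² + 72·xy + 18·y² = 18·(x + y)(3·x + y), vanishing at (x:y) = (1:-1) and (1:-3).
M₁ = S₀ − S₁ = [[18, 0], [6, 0]] = 6·(3, 1)(1, 0)ᵀ and M₂ = S₀ − 3·S₁ = [[0, 12], [0, 0]] = 12·(1, 0)(0, 1)ᵀ, so take a₁ = (3, 1), b₁ = (1, 0), a₂ = (1, 0), b₂ = (0, 1).
Each slice is an integer combination of E₁ = a₁b₁ᵀ and E₂ = a₂b₂ᵀ: S₀ = 9·E₁ − 6·E₂, S₁ = 3·E₁ − 6·E₂, S₂ = 6·E₁ + 3·E₂; reading off coefficients, c₁ = (9, 3, 6) and c₂ = (-6, -6, 3).
Hence T = (3, 1) ⊗ (1, 0) ⊗ (9, 3, 6) + (1, 0) ⊗ (0, 1) ⊗ (-6, -6, 3), so rank(T) ≤ 2.
These bounds meet, so rank(T) = 2.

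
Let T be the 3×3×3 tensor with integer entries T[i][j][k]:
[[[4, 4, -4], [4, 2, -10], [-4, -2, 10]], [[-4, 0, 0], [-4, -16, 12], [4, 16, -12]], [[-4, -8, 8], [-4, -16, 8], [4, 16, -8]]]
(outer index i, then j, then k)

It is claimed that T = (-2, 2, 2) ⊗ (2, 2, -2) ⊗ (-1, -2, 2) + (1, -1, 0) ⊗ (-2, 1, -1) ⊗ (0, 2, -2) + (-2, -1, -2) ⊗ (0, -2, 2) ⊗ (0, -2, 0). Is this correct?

No

Reconstruct entry (1,0,1) from the claimed factors: Σₗ aₗ[1]bₗ[0]cₗ[1] = (2)·(2)·(-2) + (-1)·(-2)·(2) + (-1)·(0)·(-2) = -4, but T[1,0,1] = 0. The claim is false.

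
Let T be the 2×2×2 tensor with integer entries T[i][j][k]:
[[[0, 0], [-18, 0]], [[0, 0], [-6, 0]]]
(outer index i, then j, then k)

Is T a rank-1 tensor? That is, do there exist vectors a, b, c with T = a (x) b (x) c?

If T = a (x) b (x) c then every fibre of T is a multiple of the corresponding factor, so read the factors off the fibres through the nonzero entry T[0,1,0] = -18.
The mode-1 fibre T[:,1,0] = [-18, -6] gives a = [3, 1] (primitive direction); the mode-2 fibre T[0,:,0] = [0, -18] gives b = [0, 1]; then c[k] = T[0,1,k] / (a[0]·b[1]) = [-18, 0] / 3 = [-6, 0].
Expanding [3, 1] (x) [0, 1] (x) [-6, 0] reproduces all 8 entries of T, so T = [3, 1] (x) [0, 1] (x) [-6, 0] and rank(T) ≤ 1.
Equivalently every frontal slice T[:,:,k] is c[k] times the rank-1 matrix [3, 1] (x) [0, 1]. So T has rank 1 (it is nonzero).

Yes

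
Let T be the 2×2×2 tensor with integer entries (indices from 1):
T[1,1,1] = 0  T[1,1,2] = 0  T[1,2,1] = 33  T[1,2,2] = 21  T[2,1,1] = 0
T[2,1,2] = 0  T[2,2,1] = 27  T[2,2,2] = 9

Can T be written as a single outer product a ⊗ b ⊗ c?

No

The mode-1 unfolding of T (rows indexed by i, columns by (j,k) = (1,1), (1,2), (2,1), (2,2)) is [[0, 0, 33, 21], [0, 0, 27, 9]].
There the 2×2 minor on rows i ∈ {1, 2}, columns (j,k) ∈ {(2,1), (2,2)} is det [[33, 21], [27, 9]] = -270 ≠ 0, so this unfolding has rank ≥ 2; CP rank is at least every unfolding rank, so rank(T) ≥ 2.
In particular rank(T) ≥ 2 > 1, so T is not rank-1.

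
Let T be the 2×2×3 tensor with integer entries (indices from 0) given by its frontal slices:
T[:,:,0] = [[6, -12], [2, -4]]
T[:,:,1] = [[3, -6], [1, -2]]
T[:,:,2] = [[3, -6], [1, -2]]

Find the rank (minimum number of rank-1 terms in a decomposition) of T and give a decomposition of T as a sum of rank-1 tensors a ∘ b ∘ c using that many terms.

Lower bound: T ≠ 0 (e.g. T[0,0,0] = 6), so rank(T) ≥ 1.
Upper bound: if T = a ∘ b ∘ c then every fibre of T is a multiple of the corresponding factor, so read the factors off the fibres through the nonzero entry T[0,0,0] = 6.
The mode-1 fibre T[:,0,0] = [6, 2] gives a = (3, 1) (primitive direction); the mode-2 fibre T[0,:,0] = [6, -12] gives b = (1, -2); then c[k] = T[0,0,k] / (a[0]·b[0]) = [6, 3, 3] / 3 = (2, 1, 1).
Expanding (3, 1) ∘ (1, -2) ∘ (2, 1, 1) reproduces all 12 entries of T, so T = (3, 1) ∘ (1, -2) ∘ (2, 1, 1) and rank(T) ≤ 1.
These bounds meet, so rank(T) = 1.

rank(T) = 1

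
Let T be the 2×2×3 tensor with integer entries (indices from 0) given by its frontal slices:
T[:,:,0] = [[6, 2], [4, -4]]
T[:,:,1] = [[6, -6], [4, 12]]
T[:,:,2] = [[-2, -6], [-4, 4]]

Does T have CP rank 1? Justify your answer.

No

The mode-3 unfolding of T (rows indexed by k, columns by (i,j) = (0,0), (0,1), (1,0), (1,1)) is [[6, 2, 4, -4], [6, -6, 4, 12], [-2, -6, -4, 4]].
There the 3×3 minor on rows k ∈ {0, 1, 2}, columns (i,j) ∈ {(0,0), (0,1), (1,0)} is det [[6, 2, 4], [6, -6, 4], [-2, -6, -4]] = 128 ≠ 0, so this unfolding has rank ≥ 3; CP rank is at least every unfolding rank, so rank(T) ≥ 3.
In particular rank(T) ≥ 3 > 1, so T is not rank-1.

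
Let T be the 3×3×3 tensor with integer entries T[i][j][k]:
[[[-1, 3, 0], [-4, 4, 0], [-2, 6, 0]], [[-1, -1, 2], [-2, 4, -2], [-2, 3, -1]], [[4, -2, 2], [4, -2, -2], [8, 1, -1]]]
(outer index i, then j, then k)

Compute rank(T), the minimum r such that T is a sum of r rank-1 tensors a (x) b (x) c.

Lower bound: the mode-3 unfolding of T (rows indexed by k, columns by (i,j) = (0,0), (0,1), (0,2), (1,0), (1,1), (1,2), (2,0), (2,1), (2,2)) is [[-1, -4, -2, -1, -2, -2, 4, 4, 8], [3, 4, 6, -1, 4, 3, -2, -2, 1], [0, 0, 0, 2, -2, -1, 2, -2, -1]].
There the 3×3 minor on rows k ∈ {0, 1, 2}, columns (i,j) ∈ {(0,0), (0,1), (1,0)} is det [[-1, -4, -1], [3, 4, -1], [0, 0, 2]] = 16 ≠ 0, so this unfolding has rank ≥ 3; CP rank is at least every unfolding rank, so rank(T) ≥ 3. (Flattening ranks never certify an upper bound on CP rank; for that we must actually write T with 3 rank-1 terms.)
Upper bound: T is a sum of 3 rank-1 terms, T = (0, 1, 1) (x) (2, -2, -1) (x) (0, -1, 1) + (1, 0, 2) (x) (1, 0, 2) (x) (1, 1, 0) + (2, 1, -2) (x) (1, 2, 2) (x) (-1, 1, 0) (one valid choice — decompositions are not unique — normalised so each a, b is primitive with positive first nonzero entry; check it by expanding all entries), so rank(T) ≤ 3.
These bounds meet, so rank(T) = 3.

3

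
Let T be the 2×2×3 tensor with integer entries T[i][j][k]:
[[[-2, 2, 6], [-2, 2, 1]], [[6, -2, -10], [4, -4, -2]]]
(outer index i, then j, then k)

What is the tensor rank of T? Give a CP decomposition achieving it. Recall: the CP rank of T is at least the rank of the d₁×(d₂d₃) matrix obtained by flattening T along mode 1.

rank(T) = 3

Lower bound: the mode-3 unfolding of T (rows indexed by k, columns by (i,j) = (0,0), (0,1), (1,0), (1,1)) is [[-2, -2, 6, 4], [2, 2, -2, -4], [6, 1, -10, -2]].
There the 3×3 minor on rows k ∈ {0, 1, 2}, columns (i,j) ∈ {(0,0), (0,1), (1,0)} is det [[-2, -2, 6], [2, 2, -2], [6, 1, -10]] = -40 ≠ 0, so this unfolding has rank ≥ 3; CP rank is at least every unfolding rank, so rank(T) ≥ 3. (Flattening ranks never certify an upper bound on CP rank; for that we must actually write T with 3 rank-1 terms.)
Upper bound: T is a sum of 3 rank-1 terms, T = (0, 1) ⊗ (1, 0) ⊗ (0, 4, -2) + (1, -2) ⊗ (2, 1) ⊗ (-2, 2, 1) + (1, -1) ⊗ (1, 0) ⊗ (2, -2, 4) (written with every a and b primitive with positive leading entry and the scale carried by c; CP decompositions are not unique, and this one is verified by expanding entrywise), so rank(T) ≤ 3.
These bounds meet, so rank(T) = 3.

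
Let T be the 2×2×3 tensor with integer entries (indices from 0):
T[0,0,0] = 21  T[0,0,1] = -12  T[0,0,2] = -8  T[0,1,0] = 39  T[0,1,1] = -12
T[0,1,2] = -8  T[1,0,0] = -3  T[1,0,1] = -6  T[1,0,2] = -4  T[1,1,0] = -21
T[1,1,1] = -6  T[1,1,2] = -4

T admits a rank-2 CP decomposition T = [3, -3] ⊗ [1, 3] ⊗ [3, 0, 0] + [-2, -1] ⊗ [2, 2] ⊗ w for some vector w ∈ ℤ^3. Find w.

Subtract the known terms from T to get the rank-1 residual R = [-2, -1] ⊗ [2, 2] ⊗ w, so R[i,j,k] = a[i]·b[j]·w[k]. Pick indices with nonzero a[0]·b[0] = (-2)·(2) = -4. Only the fibre through (0,0,·) is needed: R[0,0,:] = T[0,0,:] − Σₗ aₗ[0]bₗ[0]cₗ = [21, -12, -8] − (3)·(1)·[3, 0, 0] = [12, -12, -8]. Then w[k] = R[0,0,k] / -4 for each k, giving w = [12, -12, -8] / -4 = [-3, 3, 2].

w = [-3, 3, 2]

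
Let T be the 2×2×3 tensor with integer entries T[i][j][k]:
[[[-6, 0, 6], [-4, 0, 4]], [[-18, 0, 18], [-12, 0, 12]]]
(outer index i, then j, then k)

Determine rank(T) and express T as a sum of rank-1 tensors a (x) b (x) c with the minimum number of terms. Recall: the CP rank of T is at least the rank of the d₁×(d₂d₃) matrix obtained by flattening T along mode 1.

rank(T) = 1

Lower bound: T ≠ 0 (e.g. T[0,0,0] = -6), so rank(T) ≥ 1.
Upper bound: if T = a (x) b (x) c then every fibre of T is a multiple of the corresponding factor, so read the factors off the fibres through the nonzero entry T[0,0,0] = -6.
The mode-1 fibre T[:,0,0] = [-6, -18] gives a = [1, 3] (primitive direction); the mode-2 fibre T[0,:,0] = [-6, -4] gives b = [3, 2]; then c[k] = T[0,0,k] / (a[0]·b[0]) = [-6, 0, 6] / 3 = [-2, 0, 2].
Expanding [1, 3] (x) [3, 2] (x) [-2, 0, 2] reproduces all 12 entries of T, so T = [1, 3] (x) [3, 2] (x) [-2, 0, 2] and rank(T) ≤ 1.
These bounds meet, so rank(T) = 1.
Check entry T[0,0,0] = -6: (1)·(3)·(-2) = -6.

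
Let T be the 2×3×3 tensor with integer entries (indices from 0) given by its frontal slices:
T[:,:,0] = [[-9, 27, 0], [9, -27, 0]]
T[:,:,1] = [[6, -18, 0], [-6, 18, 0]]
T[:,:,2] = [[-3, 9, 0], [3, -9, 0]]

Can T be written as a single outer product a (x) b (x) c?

Yes

If T = a (x) b (x) c then every fibre of T is a multiple of the corresponding factor, so read the factors off the fibres through the nonzero entry T[0,0,0] = -9.
The mode-1 fibre T[:,0,0] = [-9, 9] gives a = [1, -1] (primitive direction); the mode-2 fibre T[0,:,0] = [-9, 27, 0] gives b = [1, -3, 0]; then c[k] = T[0,0,k] / (a[0]·b[0]) = [-9, 6, -3] / 1 = [-9, 6, -3].
Expanding [1, -1] (x) [1, -3, 0] (x) [-9, 6, -3] reproduces all 18 entries of T, so T = [1, -1] (x) [1, -3, 0] (x) [-9, 6, -3] and rank(T) ≤ 1.
Equivalently every frontal slice T[:,:,k] is c[k] times the rank-1 matrix [1, -1] (x) [1, -3, 0]. So T has rank 1 (it is nonzero).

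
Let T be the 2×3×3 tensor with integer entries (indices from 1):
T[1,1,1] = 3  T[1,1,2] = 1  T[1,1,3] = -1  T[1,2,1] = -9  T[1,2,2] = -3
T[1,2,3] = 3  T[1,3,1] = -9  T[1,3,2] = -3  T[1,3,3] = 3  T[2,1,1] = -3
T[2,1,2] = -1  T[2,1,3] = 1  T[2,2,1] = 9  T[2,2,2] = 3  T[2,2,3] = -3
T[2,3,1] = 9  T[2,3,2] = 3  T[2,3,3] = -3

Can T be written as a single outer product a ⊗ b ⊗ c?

Yes

The mode-1 fibre T[:,1,1] = [3, -3] gives a = (1, -1) (primitive direction); the mode-2 fibre T[1,:,1] = [3, -9, -9] gives b = (1, -3, -3); then c[k] = T[1,1,k] / (a[1]·b[1]) = [3, 1, -1] / 1 = (3, 1, -1).
Expanding (1, -1) ⊗ (1, -3, -3) ⊗ (3, 1, -1) reproduces all 18 entries of T, so T = (1, -1) ⊗ (1, -3, -3) ⊗ (3, 1, -1) and rank(T) ≤ 1.
Equivalently every frontal slice T[:,:,k] is c[k] times the rank-1 matrix (1, -1) ⊗ (1, -3, -3). So T has rank 1 (it is nonzero).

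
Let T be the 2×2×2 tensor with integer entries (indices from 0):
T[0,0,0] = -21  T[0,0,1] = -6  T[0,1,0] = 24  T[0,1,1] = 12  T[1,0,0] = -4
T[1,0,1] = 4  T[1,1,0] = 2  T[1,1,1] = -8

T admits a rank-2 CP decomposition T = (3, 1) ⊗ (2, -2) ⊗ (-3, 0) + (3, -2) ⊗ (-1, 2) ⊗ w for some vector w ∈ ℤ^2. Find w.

Subtract the known terms from T to get the rank-1 residual R = (3, -2) ⊗ (-1, 2) ⊗ w, so R[i,j,k] = a[i]·b[j]·w[k]. Pick indices with nonzero a[0]·b[0] = (3)·(-1) = -3. Only the fibre through (0,0,·) is needed: R[0,0,:] = T[0,0,:] − Σₗ aₗ[0]bₗ[0]cₗ = [-21, -6] − (3)·(2)·(-3, 0) = [-3, -6]. Then w[k] = R[0,0,k] / -3 for each k, giving w = [-3, -6] / -3 = (1, 2).

w = (1, 2)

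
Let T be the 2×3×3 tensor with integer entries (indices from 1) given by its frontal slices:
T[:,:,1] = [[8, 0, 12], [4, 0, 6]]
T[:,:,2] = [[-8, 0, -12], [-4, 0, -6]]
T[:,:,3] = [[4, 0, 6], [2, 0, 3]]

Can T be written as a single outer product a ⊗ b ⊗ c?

Yes

If T = a ⊗ b ⊗ c then every fibre of T is a multiple of the corresponding factor, so read the factors off the fibres through the nonzero entry T[1,1,1] = 8.
The mode-1 fibre T[:,1,1] = [8, 4] gives a = [2, 1] (primitive direction); the mode-2 fibre T[1,:,1] = [8, 0, 12] gives b = [2, 0, 3]; then c[k] = T[1,1,k] / (a[1]·b[1]) = [8, -8, 4] / 4 = [2, -2, 1].
Expanding [2, 1] ⊗ [2, 0, 3] ⊗ [2, -2, 1] reproduces all 18 entries of T, so T = [2, 1] ⊗ [2, 0, 3] ⊗ [2, -2, 1] and rank(T) ≤ 1.
Equivalently every frontal slice T[:,:,k] is c[k] times the rank-1 matrix [2, 1] ⊗ [2, 0, 3]. So T has rank 1 (it is nonzero).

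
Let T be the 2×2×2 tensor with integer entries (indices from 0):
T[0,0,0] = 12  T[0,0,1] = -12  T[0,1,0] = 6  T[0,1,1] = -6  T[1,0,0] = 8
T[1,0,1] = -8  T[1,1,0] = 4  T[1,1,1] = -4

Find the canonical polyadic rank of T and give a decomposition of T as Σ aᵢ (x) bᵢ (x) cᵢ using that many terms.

Lower bound: T ≠ 0 (e.g. T[0,0,0] = 12), so rank(T) ≥ 1.
Upper bound: if T = a (x) b (x) c then every fibre of T is a multiple of the corresponding factor, so read the factors off the fibres through the nonzero entry T[0,0,0] = 12.
The mode-1 fibre T[:,0,0] = [12, 8] gives a = [3, 2] (primitive direction); the mode-2 fibre T[0,:,0] = [12, 6] gives b = [2, 1]; then c[k] = T[0,0,k] / (a[0]·b[0]) = [12, -12] / 6 = [2, -2].
Expanding [3, 2] (x) [2, 1] (x) [2, -2] reproduces all 8 entries of T, so T = [3, 2] (x) [2, 1] (x) [2, -2] and rank(T) ≤ 1.
These bounds meet, so rank(T) = 1.

rank(T) = 1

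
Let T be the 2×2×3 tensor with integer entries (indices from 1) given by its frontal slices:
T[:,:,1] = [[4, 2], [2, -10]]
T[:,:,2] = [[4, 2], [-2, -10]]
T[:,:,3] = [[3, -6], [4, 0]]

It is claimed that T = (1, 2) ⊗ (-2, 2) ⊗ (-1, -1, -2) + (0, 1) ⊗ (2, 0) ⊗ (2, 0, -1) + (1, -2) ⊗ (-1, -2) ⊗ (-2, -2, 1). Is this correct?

Reconstruct entry (2,1,1) from the claimed factors: Σₗ aₗ[2]bₗ[1]cₗ[1] = (2)·(-2)·(-1) + (1)·(2)·(2) + (-2)·(-1)·(-2) = 4, but T[2,1,1] = 2. The claim is false.

No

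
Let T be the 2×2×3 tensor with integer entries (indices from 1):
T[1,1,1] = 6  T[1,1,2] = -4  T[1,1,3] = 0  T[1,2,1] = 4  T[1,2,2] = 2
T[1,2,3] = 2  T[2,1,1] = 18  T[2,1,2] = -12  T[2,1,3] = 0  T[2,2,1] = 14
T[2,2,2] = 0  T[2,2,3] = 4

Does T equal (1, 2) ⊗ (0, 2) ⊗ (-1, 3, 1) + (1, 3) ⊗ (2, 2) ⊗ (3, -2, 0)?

Reconstruct entrywise from the claimed factors. For example, T[2,2,3] = 4 and Σₗ aₗ[2]bₗ[2]cₗ[3] = (2)·(2)·(1) + (3)·(2)·(0) = 4; checking all 12 entries, every one matches. The claim holds.

Yes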